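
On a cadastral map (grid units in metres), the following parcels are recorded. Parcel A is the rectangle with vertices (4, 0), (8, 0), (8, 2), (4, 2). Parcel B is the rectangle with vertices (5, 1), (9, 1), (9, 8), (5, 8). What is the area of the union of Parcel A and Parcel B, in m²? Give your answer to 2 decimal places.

By inclusion–exclusion:
Individual areas: |Parcel A| = 8, |Parcel B| = 28.
|Parcel A∩Parcel B|: x∈[5,8], y∈[1,2] → 3·1 = 3.
|Parcel A ∪ Parcel B| = 36 − 3 = 33.00.

33.00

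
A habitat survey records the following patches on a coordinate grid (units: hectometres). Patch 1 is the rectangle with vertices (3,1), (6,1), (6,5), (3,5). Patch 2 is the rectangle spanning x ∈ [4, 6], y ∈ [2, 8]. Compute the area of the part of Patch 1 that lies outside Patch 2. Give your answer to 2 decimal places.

6.00

|Patch 1∩Patch 2|: x∈[4,6], y∈[2,5] → 2·3 = 6.
|Patch 1| = 12.
|Patch 1 ∖ Patch 2| = |Patch 1| − |Patch 1∩Patch 2| = 12 − 6 = 6.00.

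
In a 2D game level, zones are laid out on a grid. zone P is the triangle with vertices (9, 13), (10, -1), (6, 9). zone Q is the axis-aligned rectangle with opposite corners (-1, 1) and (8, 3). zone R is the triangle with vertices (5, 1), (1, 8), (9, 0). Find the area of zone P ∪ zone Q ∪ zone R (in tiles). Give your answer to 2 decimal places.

By inclusion–exclusion:
Individual areas: |zone P| = 23, |zone Q| = 18, |zone R| = 12.
|zone P∩zone Q| = 0.
|zone P∩zone R| = 0.
|zone Q∩zone R| = 5.1429.
|zone P∩zone Q∩zone R| = 0.
|zone P ∪ zone Q ∪ zone R| = 53 − 5.1429 + 0 = 47.86.

47.86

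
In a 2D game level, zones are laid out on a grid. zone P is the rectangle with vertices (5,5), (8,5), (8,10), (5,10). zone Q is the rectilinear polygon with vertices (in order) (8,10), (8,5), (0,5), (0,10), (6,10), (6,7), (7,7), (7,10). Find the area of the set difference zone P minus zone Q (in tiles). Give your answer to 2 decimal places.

3.00

|zone P| = 15, |zone P∩zone Q| = 12.
|zone P ∖ zone Q| = |zone P| − |zone P∩zone Q| = 15 − 12 = 3.00.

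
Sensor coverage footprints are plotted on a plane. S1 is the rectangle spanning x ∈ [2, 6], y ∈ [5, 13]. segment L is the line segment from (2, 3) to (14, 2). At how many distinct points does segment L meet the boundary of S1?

The segment lies entirely outside S1 and never meets its boundary.

0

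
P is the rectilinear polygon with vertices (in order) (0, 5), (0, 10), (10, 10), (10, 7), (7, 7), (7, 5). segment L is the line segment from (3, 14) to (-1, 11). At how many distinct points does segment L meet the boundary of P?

The segment lies entirely outside P and never meets its boundary.

0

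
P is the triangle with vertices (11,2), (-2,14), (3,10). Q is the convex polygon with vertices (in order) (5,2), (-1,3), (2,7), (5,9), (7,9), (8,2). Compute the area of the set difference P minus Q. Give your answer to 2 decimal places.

|P| = 4, |P∩Q| = 1.2913.
|P ∖ Q| = |P| − |P∩Q| = 4 − 1.2913 = 2.71.

2.71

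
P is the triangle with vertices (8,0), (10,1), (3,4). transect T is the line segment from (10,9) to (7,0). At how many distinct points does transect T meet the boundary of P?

2

The segment meets the boundary at (7.211,0.632), (7.667,2).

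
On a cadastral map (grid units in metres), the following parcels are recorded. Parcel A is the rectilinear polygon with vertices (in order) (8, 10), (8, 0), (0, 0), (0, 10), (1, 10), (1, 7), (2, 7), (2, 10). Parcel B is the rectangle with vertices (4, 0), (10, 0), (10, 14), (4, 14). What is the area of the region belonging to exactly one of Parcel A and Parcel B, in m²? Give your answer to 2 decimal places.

81.00

|Parcel A| = 77, |Parcel B| = 84, |Parcel A∩Parcel B| = 40.
|Parcel A △ Parcel B| = |Parcel A| + |Parcel B| − 2·|Parcel A∩Parcel B| = 77 + 84 − 80 = 81.00.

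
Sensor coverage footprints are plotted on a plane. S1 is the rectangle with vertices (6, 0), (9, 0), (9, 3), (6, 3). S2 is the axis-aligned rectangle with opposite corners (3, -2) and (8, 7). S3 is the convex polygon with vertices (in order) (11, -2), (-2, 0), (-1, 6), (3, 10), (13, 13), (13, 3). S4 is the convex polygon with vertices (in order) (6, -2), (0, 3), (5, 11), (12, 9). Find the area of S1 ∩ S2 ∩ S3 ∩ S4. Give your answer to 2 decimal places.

The intersection is the polygon with vertices (8,3), (8,1.667), (7.091,0), (6,0), (6,3).
By the shoelace formula its area is 5.24.

5.24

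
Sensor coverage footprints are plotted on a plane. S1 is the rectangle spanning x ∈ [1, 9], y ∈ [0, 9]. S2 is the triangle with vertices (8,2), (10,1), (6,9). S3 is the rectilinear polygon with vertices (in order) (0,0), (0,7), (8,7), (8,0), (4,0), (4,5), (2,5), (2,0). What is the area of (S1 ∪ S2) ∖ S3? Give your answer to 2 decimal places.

33.75

|S1 ∪ S2| = 72.75.
|(S1 ∪ S2) ∩ S3| = 39.
|(S1 ∪ S2) ∖ S3| = 72.75 − 39 = 33.75.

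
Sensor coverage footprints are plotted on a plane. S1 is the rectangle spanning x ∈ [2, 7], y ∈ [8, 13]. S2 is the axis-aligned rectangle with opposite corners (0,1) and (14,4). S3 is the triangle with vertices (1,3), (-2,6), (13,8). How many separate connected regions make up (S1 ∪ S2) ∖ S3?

2

(S1 ∪ S2) ∖ S3 splits into 2 disjoint pieces (area 25, area 40.3).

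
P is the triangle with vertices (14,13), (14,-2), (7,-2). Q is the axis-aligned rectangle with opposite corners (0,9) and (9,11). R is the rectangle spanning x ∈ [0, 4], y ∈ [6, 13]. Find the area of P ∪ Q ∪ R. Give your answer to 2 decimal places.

By inclusion–exclusion:
Individual areas: |P| = 52.5, |Q| = 18, |R| = 28.
|P∩Q| = 0.
|P∩R| = 0.
|Q∩R|: x∈[0,4], y∈[9,11] → 4·2 = 8.
|P∩Q∩R| = 0.
|P ∪ Q ∪ R| = 98.5 − 8 + 0 = 90.50.

90.50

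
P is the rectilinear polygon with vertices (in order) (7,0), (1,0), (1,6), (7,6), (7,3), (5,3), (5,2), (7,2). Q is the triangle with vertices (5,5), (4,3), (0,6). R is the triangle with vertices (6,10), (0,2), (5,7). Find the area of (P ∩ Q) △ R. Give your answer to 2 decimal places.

8.79

|P ∩ Q| = 5.225.
|(P ∩ Q) ∩ R| = 0.7178.
|(P ∩ Q) △ R| = 5.225 + 5 − 1.4357 = 8.79.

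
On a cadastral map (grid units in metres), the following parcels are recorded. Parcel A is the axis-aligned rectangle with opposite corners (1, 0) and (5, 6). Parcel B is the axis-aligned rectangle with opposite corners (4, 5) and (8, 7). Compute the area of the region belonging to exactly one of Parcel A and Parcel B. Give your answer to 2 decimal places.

30.00

|Parcel A∩Parcel B|: x∈[4,5], y∈[5,6] → 1·1 = 1.
|Parcel A △ Parcel B| = |Parcel A| + |Parcel B| − 2·|Parcel A∩Parcel B| = 24 + 8 − 2 = 30.00.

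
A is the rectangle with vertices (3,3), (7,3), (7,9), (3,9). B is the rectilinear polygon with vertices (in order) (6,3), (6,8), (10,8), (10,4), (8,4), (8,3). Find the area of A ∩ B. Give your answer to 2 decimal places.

5.00

The intersection is the polygon with vertices (7,3), (6,3), (6,8), (7,8).
By the shoelace formula its area is 5.00.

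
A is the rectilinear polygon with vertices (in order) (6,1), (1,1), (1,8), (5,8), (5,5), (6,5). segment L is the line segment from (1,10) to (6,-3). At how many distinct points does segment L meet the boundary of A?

2

The segment meets the boundary at (4.462,1), (1.769,8).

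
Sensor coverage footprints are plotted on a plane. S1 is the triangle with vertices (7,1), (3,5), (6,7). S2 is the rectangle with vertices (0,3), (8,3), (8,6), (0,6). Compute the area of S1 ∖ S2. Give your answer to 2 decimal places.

|S1| = 10, |S1∩S2| = 7.5.
|S1 ∖ S2| = |S1| − |S1∩S2| = 10 − 7.5 = 2.50.

2.50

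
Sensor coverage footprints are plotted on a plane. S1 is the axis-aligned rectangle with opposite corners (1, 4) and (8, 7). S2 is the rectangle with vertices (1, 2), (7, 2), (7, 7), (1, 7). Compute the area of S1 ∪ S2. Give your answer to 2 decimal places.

By inclusion–exclusion:
Individual areas: |S1| = 21, |S2| = 30.
|S1∩S2|: x∈[1,7], y∈[4,7] → 6·3 = 18.
|S1 ∪ S2| = 51 − 18 = 33.00.

33.00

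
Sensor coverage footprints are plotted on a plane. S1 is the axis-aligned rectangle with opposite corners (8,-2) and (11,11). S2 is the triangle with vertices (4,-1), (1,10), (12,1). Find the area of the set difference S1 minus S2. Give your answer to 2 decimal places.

30.99

|S1| = 39, |S1∩S2| = 8.0114.
|S1 ∖ S2| = |S1| − |S1∩S2| = 39 − 8.0114 = 30.99.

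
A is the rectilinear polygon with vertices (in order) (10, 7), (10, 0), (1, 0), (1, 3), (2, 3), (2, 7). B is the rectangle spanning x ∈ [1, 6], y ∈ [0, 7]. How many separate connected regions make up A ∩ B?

1

A ∩ B is a single connected region.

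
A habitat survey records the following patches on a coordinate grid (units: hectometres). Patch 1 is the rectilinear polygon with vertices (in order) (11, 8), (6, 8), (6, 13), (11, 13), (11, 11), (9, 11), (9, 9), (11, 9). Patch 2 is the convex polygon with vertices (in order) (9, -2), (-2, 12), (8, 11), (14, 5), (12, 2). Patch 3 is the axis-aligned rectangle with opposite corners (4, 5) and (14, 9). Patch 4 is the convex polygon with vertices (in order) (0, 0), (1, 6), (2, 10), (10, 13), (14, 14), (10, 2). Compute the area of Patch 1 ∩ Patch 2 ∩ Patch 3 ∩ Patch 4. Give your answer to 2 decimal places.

The intersection is the polygon with vertices (9,9), (10,9), (11,8), (6,8), (6,9).
By the shoelace formula its area is 4.50.

4.50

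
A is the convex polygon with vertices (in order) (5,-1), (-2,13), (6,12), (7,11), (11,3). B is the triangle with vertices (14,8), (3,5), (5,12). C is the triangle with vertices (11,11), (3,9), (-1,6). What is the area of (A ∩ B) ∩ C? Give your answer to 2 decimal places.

The region (A ∩ B) ∩ C is the polygon with vertices (7.69,9.621), (3.865,8.027), (4.231,9.308), (7.444,10.111).
By the shoelace formula its area is 3.04.

3.04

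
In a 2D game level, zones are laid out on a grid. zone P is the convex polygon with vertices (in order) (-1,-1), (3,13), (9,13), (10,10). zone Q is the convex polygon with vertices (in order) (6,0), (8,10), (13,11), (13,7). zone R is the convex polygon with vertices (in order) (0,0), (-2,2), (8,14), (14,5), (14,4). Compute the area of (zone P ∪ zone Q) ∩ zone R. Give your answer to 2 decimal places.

|zone P ∪ zone Q| = 99.125.
|(zone P ∪ zone Q) ∩ zone R| = 74.90.

74.90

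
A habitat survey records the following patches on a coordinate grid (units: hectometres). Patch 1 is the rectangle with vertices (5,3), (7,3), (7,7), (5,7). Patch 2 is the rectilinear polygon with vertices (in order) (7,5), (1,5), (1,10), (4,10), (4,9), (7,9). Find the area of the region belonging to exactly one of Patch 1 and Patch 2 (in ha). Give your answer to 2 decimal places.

27.00

|Patch 1| = 8, |Patch 2| = 27, |Patch 1∩Patch 2| = 4.
|Patch 1 △ Patch 2| = |Patch 1| + |Patch 2| − 2·|Patch 1∩Patch 2| = 8 + 27 − 8 = 27.00.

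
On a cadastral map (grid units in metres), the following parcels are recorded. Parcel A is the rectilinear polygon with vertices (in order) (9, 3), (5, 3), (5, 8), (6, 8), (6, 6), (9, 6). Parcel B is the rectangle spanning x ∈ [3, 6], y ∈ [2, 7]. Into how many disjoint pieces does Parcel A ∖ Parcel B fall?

Parcel A ∖ Parcel B splits into 2 disjoint pieces (area 9, area 1).

2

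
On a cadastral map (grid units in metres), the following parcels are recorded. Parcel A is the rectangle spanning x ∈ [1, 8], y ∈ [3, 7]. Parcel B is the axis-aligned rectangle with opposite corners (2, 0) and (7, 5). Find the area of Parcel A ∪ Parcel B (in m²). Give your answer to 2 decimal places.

By inclusion–exclusion:
Individual areas: |Parcel A| = 28, |Parcel B| = 25.
|Parcel A∩Parcel B|: x∈[2,7], y∈[3,5] → 5·2 = 10.
|Parcel A ∪ Parcel B| = 53 − 10 = 43.00.

43.00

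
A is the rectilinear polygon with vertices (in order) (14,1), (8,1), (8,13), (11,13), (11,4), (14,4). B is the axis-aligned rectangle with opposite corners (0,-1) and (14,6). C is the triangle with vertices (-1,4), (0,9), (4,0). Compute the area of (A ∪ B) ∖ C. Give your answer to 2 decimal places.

|A ∪ B| = 119.
|(A ∪ B) ∩ C| = 9.6.
|(A ∪ B) ∖ C| = 119 − 9.6 = 109.40.

109.40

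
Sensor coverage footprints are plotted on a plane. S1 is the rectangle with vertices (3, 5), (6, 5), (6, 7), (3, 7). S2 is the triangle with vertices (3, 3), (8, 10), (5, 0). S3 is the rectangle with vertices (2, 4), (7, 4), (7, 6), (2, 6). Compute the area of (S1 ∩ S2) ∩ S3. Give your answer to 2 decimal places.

1.21

The region (S1 ∩ S2) ∩ S3 is the polygon with vertices (6,5), (4.429,5), (5.143,6), (6,6).
By the shoelace formula its area is 1.21.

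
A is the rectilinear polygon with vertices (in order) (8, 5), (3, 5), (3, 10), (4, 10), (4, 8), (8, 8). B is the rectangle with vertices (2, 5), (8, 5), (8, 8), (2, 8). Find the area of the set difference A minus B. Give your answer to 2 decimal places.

2.00

|A| = 17, |A∩B| = 15.
|A ∖ B| = |A| − |A∩B| = 17 − 15 = 2.00.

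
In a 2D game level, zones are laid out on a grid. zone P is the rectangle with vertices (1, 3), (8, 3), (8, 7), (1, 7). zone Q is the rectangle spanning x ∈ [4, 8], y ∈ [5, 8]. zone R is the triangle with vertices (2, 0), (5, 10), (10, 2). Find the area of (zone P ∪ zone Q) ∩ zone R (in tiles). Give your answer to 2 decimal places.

The region (zone P ∪ zone Q) ∩ zone R is the polygon with vertices (2.9,3), (4.4,8), (6.25,8), (8,5.2), (8,5), (8,3).
By the shoelace formula its area is 19.30.

19.30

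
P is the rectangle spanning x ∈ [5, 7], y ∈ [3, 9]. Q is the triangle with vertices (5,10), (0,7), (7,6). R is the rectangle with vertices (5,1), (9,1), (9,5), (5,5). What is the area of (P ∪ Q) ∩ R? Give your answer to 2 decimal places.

4.00

The region (P ∪ Q) ∩ R is the polygon with vertices (5,3), (5,5), (7,5), (7,3).
By the shoelace formula its area is 4.00.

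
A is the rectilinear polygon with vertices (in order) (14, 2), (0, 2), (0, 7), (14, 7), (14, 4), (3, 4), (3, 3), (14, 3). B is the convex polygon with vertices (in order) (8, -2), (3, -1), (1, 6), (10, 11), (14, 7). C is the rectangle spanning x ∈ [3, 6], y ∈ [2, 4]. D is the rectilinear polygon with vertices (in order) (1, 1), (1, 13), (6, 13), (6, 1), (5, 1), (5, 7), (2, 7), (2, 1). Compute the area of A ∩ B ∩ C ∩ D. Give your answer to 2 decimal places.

1.00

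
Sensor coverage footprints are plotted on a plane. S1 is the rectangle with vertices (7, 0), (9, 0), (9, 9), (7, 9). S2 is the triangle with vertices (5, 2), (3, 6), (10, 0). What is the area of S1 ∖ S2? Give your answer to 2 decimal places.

16.17

|S1| = 18, |S1∩S2| = 1.8286.
|S1 ∖ S2| = |S1| − |S1∩S2| = 18 − 1.8286 = 16.17.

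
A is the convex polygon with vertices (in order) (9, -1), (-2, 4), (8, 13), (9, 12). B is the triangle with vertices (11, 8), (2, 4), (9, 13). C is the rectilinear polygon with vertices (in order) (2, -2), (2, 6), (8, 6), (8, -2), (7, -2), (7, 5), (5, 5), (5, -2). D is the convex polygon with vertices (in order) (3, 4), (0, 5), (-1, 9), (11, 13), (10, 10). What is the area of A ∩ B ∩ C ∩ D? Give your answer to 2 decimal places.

2.28

The intersection is the polygon with vertices (3.556,6), (5.333,6), (4.077,4.923), (2.429,4.191), (2.206,4.265).
By the shoelace formula its area is 2.28.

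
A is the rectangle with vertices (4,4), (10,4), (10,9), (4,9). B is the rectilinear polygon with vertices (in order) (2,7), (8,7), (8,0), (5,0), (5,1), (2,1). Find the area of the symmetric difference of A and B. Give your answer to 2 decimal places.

45.00

|A| = 30, |B| = 39, |A∩B| = 12.
|A △ B| = |A| + |B| − 2·|A∩B| = 30 + 39 − 24 = 45.00.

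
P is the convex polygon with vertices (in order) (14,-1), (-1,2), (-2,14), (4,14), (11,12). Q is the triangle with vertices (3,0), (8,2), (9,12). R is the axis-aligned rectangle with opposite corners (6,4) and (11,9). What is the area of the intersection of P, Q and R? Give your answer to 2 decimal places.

The intersection is the polygon with vertices (7.5,9), (8.7,9), (8.2,4), (6,4), (6,6).
By the shoelace formula its area is 10.00.

10.00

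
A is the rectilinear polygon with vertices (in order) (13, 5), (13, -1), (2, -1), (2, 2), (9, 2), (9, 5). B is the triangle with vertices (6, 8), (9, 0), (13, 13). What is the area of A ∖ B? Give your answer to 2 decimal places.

|A| = 45, |A∩B| = 4.5962.
|A ∖ B| = |A| − |A∩B| = 45 − 4.5962 = 40.40.

40.40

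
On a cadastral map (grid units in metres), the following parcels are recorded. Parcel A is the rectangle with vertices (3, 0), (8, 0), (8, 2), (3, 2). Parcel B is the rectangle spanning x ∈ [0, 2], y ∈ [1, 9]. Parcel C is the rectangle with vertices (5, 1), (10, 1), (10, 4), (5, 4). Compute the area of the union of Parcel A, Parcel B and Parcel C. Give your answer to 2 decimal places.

By inclusion–exclusion:
Individual areas: |Parcel A| = 10, |Parcel B| = 16, |Parcel C| = 15.
|Parcel A∩Parcel B| = 0 (no overlap).
|Parcel A∩Parcel C|: x∈[5,8], y∈[1,2] → 3·1 = 3.
|Parcel B∩Parcel C| = 0 (no overlap).
|Parcel A∩Parcel B∩Parcel C| = 0.
|Parcel A ∪ Parcel B ∪ Parcel C| = 41 − 3 + 0 = 38.00.

38.00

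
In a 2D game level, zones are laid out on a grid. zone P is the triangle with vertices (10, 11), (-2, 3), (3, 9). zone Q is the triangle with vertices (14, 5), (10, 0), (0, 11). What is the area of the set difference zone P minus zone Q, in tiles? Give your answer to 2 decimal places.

11.30

|zone P| = 16, |zone P∩zone Q| = 4.7001.
|zone P ∖ zone Q| = |zone P| − |zone P∩zone Q| = 16 − 4.7001 = 11.30.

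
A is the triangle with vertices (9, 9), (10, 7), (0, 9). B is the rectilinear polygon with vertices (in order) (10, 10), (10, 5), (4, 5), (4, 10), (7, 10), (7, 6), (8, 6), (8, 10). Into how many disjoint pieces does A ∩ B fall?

A ∩ B splits into 2 disjoint pieces (area 2.6, area 3.3).

2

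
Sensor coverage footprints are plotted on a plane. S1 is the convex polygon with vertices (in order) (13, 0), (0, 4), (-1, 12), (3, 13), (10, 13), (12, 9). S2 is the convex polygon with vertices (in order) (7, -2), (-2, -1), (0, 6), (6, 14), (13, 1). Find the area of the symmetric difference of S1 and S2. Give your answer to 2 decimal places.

96.71

|S1| = 133.5, |S2| = 134, |S1∩S2| = 85.3933.
|S1 △ S2| = |S1| + |S2| − 2·|S1∩S2| = 133.5 + 134 − 170.7865 = 96.71.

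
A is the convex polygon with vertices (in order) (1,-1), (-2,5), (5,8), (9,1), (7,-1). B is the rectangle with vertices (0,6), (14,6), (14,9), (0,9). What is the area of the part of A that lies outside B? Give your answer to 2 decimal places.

57.69

|A| = 63.5, |A∩B| = 5.8095.
|A ∖ B| = |A| − |A∩B| = 63.5 − 5.8095 = 57.69.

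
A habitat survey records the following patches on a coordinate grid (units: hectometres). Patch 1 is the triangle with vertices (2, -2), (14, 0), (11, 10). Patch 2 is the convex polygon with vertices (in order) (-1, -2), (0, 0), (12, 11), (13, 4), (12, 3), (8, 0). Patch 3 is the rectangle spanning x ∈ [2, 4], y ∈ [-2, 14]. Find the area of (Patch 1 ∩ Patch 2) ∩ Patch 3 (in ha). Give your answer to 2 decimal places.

1.09

The region (Patch 1 ∩ Patch 2) ∩ Patch 3 is the polygon with vertices (2.6,-1.2), (4,0.667), (4,-0.889).
By the shoelace formula its area is 1.09.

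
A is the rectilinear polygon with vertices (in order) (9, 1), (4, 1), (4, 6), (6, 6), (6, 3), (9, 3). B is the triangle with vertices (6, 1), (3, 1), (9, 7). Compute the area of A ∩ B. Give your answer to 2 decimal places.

5.00

The intersection is the polygon with vertices (4,1), (4,2), (6,4), (6,3), (7,3), (6,1).
By the shoelace formula its area is 5.00.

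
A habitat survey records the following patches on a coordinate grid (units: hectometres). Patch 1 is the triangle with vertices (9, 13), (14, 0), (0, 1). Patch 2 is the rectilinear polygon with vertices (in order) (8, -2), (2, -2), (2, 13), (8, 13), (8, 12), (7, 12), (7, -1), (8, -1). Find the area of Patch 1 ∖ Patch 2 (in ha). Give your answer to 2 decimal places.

56.89

|Patch 1| = 88.5, |Patch 1∩Patch 2| = 31.6071.
|Patch 1 ∖ Patch 2| = |Patch 1| − |Patch 1∩Patch 2| = 88.5 − 31.6071 = 56.89.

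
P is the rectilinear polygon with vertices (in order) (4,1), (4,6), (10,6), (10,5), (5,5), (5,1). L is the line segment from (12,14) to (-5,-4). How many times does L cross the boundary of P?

The segment meets the boundary at (4,5.529), (4.444,6).

2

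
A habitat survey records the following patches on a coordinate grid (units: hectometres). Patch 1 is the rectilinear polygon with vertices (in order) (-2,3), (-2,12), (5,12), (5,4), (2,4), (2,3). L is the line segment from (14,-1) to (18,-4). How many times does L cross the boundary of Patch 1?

The segment lies entirely outside Patch 1 and never meets its boundary.

0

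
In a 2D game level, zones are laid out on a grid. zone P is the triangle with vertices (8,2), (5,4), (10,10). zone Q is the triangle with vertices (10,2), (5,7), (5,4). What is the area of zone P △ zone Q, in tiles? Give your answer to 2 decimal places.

|zone P| = 14, |zone Q| = 7.5, |zone P∩zone Q| = 4.5818.
|zone P △ zone Q| = |zone P| + |zone Q| − 2·|zone P∩zone Q| = 14 + 7.5 − 9.1636 = 12.34.

12.34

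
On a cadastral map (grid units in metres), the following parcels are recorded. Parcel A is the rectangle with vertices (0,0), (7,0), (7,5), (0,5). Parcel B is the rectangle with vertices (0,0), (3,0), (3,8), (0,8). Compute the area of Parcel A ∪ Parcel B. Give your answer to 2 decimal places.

By inclusion–exclusion:
Individual areas: |Parcel A| = 35, |Parcel B| = 24.
|Parcel A∩Parcel B|: x∈[0,3], y∈[0,5] → 3·5 = 15.
|Parcel A ∪ Parcel B| = 59 − 15 = 44.00.

44.00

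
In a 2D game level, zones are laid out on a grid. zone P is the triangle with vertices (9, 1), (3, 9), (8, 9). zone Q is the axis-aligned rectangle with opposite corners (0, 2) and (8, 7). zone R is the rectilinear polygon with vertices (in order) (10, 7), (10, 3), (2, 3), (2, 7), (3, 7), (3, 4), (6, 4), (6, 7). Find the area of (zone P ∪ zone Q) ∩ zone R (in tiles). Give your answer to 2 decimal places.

The region (zone P ∪ zone Q) ∩ zone R is the polygon with vertices (3,7), (3,4), (6,4), (6,7), (8.25,7), (8.75,3), (2,3), (2,7).
By the shoelace formula its area is 17.00.

17.00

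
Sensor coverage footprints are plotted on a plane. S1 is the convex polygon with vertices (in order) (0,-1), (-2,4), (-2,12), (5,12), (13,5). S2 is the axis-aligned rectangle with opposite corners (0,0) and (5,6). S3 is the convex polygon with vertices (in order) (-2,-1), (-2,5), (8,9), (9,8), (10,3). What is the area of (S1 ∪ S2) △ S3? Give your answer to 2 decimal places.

64.56

|S1 ∪ S2| = 124.8526.
|(S1 ∪ S2) ∩ S3| = 66.146.
|(S1 ∪ S2) △ S3| = 124.8526 + 72 − 132.292 = 64.56.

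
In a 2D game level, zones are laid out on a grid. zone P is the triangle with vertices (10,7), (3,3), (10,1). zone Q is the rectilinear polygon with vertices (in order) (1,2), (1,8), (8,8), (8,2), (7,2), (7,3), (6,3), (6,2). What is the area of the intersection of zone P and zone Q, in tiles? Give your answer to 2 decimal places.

9.43

The intersection is the polygon with vertices (3,3), (8,5.857), (8,2), (7,2), (7,3), (6,3), (6,2.143).
By the shoelace formula its area is 9.43.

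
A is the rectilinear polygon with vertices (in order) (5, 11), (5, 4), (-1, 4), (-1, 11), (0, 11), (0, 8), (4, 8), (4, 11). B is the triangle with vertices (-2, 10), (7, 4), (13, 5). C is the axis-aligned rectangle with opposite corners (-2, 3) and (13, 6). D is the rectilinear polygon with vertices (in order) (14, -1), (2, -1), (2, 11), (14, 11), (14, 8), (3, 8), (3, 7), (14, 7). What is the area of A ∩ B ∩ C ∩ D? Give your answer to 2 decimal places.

0.33

The intersection is the polygon with vertices (5,6), (5,5.333), (4,6).
By the shoelace formula its area is 0.33.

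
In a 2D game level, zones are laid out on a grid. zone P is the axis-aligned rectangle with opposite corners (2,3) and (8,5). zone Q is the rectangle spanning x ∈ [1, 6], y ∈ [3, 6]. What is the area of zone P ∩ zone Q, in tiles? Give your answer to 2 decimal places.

|zone P∩zone Q|: x∈[2,6], y∈[3,5] → 4·2 = 8.

8.00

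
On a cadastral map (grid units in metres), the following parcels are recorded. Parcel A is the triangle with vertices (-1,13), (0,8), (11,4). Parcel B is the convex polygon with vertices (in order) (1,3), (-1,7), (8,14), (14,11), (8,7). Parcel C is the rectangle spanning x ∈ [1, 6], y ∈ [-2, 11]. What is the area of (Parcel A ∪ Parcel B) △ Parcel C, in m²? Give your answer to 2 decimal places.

84.25

|Parcel A ∪ Parcel B| = 82.6237.
|(Parcel A ∪ Parcel B) ∩ Parcel C| = 31.6874.
|(Parcel A ∪ Parcel B) △ Parcel C| = 82.6237 + 65 − 63.3748 = 84.25.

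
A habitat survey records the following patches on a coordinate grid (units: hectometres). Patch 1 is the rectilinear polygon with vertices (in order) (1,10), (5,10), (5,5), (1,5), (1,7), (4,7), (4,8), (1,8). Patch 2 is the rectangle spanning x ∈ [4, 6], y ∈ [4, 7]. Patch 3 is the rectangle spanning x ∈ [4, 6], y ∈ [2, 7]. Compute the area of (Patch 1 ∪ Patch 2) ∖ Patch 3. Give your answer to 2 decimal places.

|Patch 1 ∪ Patch 2| = 21.
|(Patch 1 ∪ Patch 2) ∩ Patch 3| = 6.
|(Patch 1 ∪ Patch 2) ∖ Patch 3| = 21 − 6 = 15.00.

15.00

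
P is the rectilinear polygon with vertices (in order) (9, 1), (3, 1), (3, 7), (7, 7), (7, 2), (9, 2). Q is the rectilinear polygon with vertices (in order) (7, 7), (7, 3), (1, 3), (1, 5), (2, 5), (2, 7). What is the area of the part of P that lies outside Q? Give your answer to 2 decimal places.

|P| = 26, |P∩Q| = 16.
|P ∖ Q| = |P| − |P∩Q| = 26 − 16 = 10.00.

10.00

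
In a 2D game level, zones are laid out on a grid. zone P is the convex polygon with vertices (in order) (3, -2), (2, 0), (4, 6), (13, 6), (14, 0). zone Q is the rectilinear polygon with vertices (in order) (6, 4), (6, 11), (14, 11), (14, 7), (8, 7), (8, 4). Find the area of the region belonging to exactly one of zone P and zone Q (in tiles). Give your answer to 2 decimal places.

|zone P| = 75, |zone Q| = 38, |zone P∩zone Q| = 4.
|zone P △ zone Q| = |zone P| + |zone Q| − 2·|zone P∩zone Q| = 75 + 38 − 8 = 105.00.

105.00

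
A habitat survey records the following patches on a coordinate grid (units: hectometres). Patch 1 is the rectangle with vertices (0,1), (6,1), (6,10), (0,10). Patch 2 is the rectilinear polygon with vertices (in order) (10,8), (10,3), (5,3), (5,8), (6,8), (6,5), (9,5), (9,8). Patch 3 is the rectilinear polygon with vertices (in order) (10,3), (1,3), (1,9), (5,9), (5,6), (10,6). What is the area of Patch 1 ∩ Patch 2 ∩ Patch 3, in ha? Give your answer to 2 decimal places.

3.00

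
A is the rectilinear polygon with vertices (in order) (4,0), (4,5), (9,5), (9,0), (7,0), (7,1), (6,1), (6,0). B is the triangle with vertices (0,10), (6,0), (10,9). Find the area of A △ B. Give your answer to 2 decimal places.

|A| = 24, |B| = 47, |A∩B| = 12.
|A △ B| = |A| + |B| − 2·|A∩B| = 24 + 47 − 24 = 47.00.

47.00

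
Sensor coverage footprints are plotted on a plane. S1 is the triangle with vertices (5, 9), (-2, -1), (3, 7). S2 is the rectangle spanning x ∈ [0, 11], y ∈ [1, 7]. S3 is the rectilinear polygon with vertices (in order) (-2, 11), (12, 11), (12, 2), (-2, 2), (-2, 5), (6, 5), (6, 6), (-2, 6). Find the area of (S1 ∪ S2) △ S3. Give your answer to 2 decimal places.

|S1 ∪ S2| = 66.9429.
|(S1 ∪ S2) ∩ S3| = 49.6125.
|(S1 ∪ S2) △ S3| = 66.9429 + 118 − 99.225 = 85.72.

85.72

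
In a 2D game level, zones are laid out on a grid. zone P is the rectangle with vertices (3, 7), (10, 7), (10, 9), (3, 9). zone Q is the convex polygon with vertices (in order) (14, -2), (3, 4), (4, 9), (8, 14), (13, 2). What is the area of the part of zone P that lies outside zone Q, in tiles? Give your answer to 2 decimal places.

1.60

|zone P| = 14, |zone P∩zone Q| = 12.4.
|zone P ∖ zone Q| = |zone P| − |zone P∩zone Q| = 14 − 12.4 = 1.60.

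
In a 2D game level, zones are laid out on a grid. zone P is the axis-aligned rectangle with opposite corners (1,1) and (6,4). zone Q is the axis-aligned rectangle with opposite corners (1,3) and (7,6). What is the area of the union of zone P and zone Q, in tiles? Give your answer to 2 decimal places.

28.00

By inclusion–exclusion:
Individual areas: |zone P| = 15, |zone Q| = 18.
|zone P∩zone Q|: x∈[1,6], y∈[3,4] → 5·1 = 5.
|zone P ∪ zone Q| = 33 − 5 = 28.00.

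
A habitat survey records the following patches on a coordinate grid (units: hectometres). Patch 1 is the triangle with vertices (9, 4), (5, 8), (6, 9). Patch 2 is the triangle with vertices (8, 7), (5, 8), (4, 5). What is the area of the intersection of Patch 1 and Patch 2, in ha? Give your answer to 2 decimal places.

1.41

The intersection is the polygon with vertices (5,8), (7,7.333), (7.385,6.692), (6.667,6.333).
By the shoelace formula its area is 1.41.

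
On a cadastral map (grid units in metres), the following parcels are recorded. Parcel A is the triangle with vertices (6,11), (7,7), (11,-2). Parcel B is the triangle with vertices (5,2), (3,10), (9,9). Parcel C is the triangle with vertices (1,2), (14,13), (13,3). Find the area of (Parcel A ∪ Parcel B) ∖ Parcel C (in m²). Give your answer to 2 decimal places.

|Parcel A ∪ Parcel B| = 25.2834.
|(Parcel A ∪ Parcel B) ∩ Parcel C| = 8.9338.
|(Parcel A ∪ Parcel B) ∖ Parcel C| = 25.2834 − 8.9338 = 16.35.

16.35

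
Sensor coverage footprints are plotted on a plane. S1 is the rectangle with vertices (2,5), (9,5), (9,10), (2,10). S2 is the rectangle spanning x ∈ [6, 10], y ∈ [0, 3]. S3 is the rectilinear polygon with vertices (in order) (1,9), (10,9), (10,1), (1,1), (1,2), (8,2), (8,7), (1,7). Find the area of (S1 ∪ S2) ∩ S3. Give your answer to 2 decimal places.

|S1 ∪ S2| = 47.
|(S1 ∪ S2) ∩ S3| = 22.00.

22.00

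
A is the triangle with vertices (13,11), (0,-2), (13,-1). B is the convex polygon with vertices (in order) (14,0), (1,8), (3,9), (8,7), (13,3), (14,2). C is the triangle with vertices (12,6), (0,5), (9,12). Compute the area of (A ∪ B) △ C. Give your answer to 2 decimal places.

99.86

|A ∪ B| = 94.8987.
|(A ∪ B) ∩ C| = 16.2694.
|(A ∪ B) △ C| = 94.8987 + 37.5 − 32.5389 = 99.86.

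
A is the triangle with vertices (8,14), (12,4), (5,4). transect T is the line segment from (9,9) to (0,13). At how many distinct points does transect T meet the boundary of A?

The segment meets the boundary at (6.794,9.98).

1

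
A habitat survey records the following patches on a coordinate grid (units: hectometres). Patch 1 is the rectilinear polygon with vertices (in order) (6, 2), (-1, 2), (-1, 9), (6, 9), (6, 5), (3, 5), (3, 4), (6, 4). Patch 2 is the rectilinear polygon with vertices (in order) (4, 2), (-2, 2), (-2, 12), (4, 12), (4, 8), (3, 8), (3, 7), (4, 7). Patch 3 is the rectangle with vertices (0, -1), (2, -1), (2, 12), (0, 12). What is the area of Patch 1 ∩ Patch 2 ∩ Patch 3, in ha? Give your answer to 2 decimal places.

The intersection is the polygon with vertices (2,9), (2,2), (0,2), (0,9).
By the shoelace formula its area is 14.00.

14.00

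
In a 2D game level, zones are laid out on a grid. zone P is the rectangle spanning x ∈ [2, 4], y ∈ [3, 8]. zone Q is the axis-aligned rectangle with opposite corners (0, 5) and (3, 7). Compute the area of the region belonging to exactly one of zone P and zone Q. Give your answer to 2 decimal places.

|zone P∩zone Q|: x∈[2,3], y∈[5,7] → 1·2 = 2.
|zone P △ zone Q| = |zone P| + |zone Q| − 2·|zone P∩zone Q| = 10 + 6 − 4 = 12.00.

12.00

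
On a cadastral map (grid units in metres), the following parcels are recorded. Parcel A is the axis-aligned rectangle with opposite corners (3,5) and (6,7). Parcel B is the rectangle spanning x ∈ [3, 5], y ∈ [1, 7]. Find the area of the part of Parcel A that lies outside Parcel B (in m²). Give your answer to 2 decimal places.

2.00

|Parcel A∩Parcel B|: x∈[3,5], y∈[5,7] → 2·2 = 4.
|Parcel A| = 6.
|Parcel A ∖ Parcel B| = |Parcel A| − |Parcel A∩Parcel B| = 6 − 4 = 2.00.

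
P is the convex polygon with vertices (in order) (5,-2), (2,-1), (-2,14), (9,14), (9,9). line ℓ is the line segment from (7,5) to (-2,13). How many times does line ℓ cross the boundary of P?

1

The segment meets the boundary at (-1.65,12.689).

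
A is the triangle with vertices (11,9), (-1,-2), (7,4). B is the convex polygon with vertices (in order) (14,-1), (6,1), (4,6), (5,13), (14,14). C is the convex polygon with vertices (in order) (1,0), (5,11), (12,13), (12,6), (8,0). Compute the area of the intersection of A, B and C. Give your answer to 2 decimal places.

The intersection is the polygon with vertices (7,4), (5.308,2.731), (5,3.5), (11,9).
By the shoelace formula its area is 4.85.

4.85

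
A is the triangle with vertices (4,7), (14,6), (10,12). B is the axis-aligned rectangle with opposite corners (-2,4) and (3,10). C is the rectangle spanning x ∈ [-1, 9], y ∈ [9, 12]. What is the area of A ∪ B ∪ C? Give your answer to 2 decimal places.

By inclusion–exclusion:
Individual areas: |A| = 28, |B| = 30, |C| = 30.
|A∩B| = 0.
|A∩C| = 2.8167.
|B∩C|: x∈[-1,3], y∈[9,10] → 4·1 = 4.
|A∩B∩C| = 0.
|A ∪ B ∪ C| = 88 − 6.8167 + 0 = 81.18.

81.18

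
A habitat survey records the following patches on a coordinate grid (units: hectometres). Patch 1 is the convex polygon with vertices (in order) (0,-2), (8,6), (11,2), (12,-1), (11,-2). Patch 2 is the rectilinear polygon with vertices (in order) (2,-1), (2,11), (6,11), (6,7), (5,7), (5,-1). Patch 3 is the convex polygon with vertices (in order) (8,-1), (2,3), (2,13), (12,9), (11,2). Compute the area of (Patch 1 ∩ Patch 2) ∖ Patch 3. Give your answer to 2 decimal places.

6.30

|Patch 1 ∩ Patch 2| = 7.5.
|(Patch 1 ∩ Patch 2) ∩ Patch 3| = 1.2.
|(Patch 1 ∩ Patch 2) ∖ Patch 3| = 7.5 − 1.2 = 6.30.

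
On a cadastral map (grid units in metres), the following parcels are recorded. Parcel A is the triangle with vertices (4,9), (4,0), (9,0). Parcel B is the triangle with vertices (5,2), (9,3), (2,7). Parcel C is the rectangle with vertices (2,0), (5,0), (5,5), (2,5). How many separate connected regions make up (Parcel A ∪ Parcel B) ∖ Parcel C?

1

(Parcel A ∪ Parcel B) ∖ Parcel C is a single connected region.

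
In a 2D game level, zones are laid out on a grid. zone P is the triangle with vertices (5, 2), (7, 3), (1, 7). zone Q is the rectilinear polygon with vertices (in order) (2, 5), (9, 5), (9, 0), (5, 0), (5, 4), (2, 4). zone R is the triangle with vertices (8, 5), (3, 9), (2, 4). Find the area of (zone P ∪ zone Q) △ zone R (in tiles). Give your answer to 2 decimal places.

|zone P ∪ zone Q| = 26.
|(zone P ∪ zone Q) ∩ zone R| = 3.7729.
|(zone P ∪ zone Q) △ zone R| = 26 + 14.5 − 7.5459 = 32.95.

32.95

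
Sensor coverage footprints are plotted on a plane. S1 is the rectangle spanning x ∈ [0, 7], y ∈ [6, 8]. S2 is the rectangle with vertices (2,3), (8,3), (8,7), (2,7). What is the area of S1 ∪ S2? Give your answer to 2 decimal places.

By inclusion–exclusion:
Individual areas: |S1| = 14, |S2| = 24.
|S1∩S2|: x∈[2,7], y∈[6,7] → 5·1 = 5.
|S1 ∪ S2| = 38 − 5 = 33.00.

33.00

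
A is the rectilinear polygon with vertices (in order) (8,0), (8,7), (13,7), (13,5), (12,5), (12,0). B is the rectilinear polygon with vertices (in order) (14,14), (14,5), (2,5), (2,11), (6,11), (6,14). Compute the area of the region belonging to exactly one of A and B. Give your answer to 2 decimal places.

|A| = 30, |B| = 96, |A∩B| = 10.
|A △ B| = |A| + |B| − 2·|A∩B| = 30 + 96 − 20 = 106.00.

106.00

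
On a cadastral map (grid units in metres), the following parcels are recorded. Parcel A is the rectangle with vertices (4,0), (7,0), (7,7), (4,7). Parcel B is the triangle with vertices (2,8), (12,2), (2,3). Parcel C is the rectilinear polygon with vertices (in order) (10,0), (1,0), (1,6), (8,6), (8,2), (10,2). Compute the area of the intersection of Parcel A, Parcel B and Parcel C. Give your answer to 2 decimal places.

9.22

The intersection is the polygon with vertices (4,2.8), (4,6), (5.333,6), (7,5), (7,2.5).
By the shoelace formula its area is 9.22.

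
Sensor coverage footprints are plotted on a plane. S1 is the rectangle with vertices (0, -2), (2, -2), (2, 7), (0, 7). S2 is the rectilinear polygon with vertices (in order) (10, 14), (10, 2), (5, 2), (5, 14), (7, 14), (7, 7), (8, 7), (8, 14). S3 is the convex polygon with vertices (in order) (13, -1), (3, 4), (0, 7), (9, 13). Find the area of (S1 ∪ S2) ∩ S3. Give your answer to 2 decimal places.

43.92

|S1 ∪ S2| = 71.
|(S1 ∪ S2) ∩ S3| = 43.92.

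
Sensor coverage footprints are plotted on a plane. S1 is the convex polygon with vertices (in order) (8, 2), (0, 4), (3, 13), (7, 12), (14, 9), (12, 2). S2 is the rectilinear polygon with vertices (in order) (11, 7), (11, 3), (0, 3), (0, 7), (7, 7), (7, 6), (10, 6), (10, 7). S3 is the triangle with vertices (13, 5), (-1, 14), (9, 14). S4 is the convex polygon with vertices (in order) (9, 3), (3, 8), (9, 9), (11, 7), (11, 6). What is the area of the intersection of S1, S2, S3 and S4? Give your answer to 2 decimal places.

0.39

The intersection is the polygon with vertices (11,7), (11,6.286), (10,6.929), (10,7).
By the shoelace formula its area is 0.39.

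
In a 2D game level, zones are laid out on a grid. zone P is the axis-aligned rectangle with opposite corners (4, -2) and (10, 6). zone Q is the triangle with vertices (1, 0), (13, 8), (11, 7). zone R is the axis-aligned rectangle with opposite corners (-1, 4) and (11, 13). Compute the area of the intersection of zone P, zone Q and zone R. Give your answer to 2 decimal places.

The intersection is the polygon with vertices (7,4), (6.714,4), (9.571,6), (10,6).
By the shoelace formula its area is 0.71.

0.71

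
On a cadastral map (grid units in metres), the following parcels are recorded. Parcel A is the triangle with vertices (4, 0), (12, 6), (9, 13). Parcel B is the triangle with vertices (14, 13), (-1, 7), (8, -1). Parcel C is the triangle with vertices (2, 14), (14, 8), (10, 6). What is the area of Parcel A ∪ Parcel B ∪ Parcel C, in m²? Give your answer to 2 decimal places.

By inclusion–exclusion:
Individual areas: |Parcel A| = 37, |Parcel B| = 87, |Parcel C| = 24.
|Parcel A∩Parcel B| = 33.1667.
|Parcel A∩Parcel C| = 11.4639.
|Parcel B∩Parcel C| = 14.919.
|Parcel A∩Parcel B∩Parcel C| = 11.346.
|Parcel A ∪ Parcel B ∪ Parcel C| = 148 − 59.5496 + 11.346 = 99.80.

99.80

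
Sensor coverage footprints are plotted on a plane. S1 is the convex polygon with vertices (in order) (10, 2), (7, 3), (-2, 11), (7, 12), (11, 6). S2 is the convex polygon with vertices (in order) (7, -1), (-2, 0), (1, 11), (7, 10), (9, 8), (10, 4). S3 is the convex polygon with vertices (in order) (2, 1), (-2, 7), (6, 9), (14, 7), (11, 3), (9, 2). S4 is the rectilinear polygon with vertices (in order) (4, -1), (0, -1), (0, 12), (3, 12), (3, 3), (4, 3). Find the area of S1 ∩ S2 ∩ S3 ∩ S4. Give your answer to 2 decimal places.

1.26

The intersection is the polygon with vertices (3,8.25), (3,6.556), (1.512,7.878).
By the shoelace formula its area is 1.26.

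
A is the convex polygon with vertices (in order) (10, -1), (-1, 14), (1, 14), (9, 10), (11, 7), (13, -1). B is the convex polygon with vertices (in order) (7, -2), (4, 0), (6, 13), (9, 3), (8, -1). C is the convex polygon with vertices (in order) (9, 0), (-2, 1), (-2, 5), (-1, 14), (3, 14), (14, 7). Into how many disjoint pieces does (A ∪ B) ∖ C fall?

3

(A ∪ B) ∖ C splits into 3 disjoint pieces (area 5.7207, area 0.2111, area 10.5088).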